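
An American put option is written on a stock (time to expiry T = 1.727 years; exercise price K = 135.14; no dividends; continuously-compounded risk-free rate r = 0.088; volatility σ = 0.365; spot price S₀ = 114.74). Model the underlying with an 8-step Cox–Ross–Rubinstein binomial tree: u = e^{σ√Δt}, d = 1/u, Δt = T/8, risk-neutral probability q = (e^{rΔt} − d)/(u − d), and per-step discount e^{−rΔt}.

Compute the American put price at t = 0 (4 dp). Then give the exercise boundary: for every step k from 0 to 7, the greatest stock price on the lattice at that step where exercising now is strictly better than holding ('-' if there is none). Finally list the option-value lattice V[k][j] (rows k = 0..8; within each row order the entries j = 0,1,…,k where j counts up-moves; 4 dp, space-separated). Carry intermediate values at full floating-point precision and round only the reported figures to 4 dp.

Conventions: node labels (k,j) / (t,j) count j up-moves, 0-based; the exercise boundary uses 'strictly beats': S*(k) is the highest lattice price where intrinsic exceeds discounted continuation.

price = 27.1725
boundary = - - 81.7359 96.8420 81.7359 96.8420 81.7359 96.8420
tree:
27.1725
38.6733 17.3113
53.4041 26.1868 9.5645
66.1538 38.2980 15.7116 4.1087
76.9148 53.4041 25.0152 7.5003 1.0550
85.9972 66.1538 38.2980 13.3885 2.2123 0.0000
93.6628 76.9148 53.4041 23.1694 4.6392 0.0000 0.0000
100.1327 85.9972 66.1538 38.2980 9.7283 0.0000 0.0000 0.0000
105.5934 93.6628 76.9148 53.4041 20.4000 0.0000 0.0000 0.0000 0.0000

params: Δt=0.21588 u=1.18482 d=0.84401 q=0.51398 e^(-rΔt)=0.98118
t_8 payoffs: 105.5934 93.6628 76.9148 53.4041 20.4000 0.0000 0.0000 0.0000 0.0000
t_7: node(7,0) S=35.0073 payoff=100.1327 vs cont=97.5897 → 100.1327 [stop]  node(7,1) S=49.1428 payoff=85.9972 vs cont=83.4542 → 85.9972 [stop]  node(7,2) S=68.9862 payoff=66.1538 vs cont=63.6108 → 66.1538 [stop]  node(7,3) S=96.8420 payoff=38.2980 vs cont=35.7549 → 38.2980 [stop]  node(7,4) S=135.9458 payoff=0.0000 vs cont=9.7283 → 9.7283 [wait]  node(7,5) S=190.8392 payoff=0.0000 vs cont=0.0000 → 0.0000 [wait]  node(7,6) S=267.8981 payoff=0.0000 vs cont=0.0000 → 0.0000 [wait]  node(7,7) S=376.0724 payoff=0.0000 vs cont=0.0000 → 0.0000 [wait]  ⇒ S*(7)=96.8420
t_6: node(6,0) S=41.4772 payoff=93.6628 vs cont=91.1198 → 93.6628 [stop]  node(6,1) S=58.2252 payoff=76.9148 vs cont=74.3718 → 76.9148 [stop]  node(6,2) S=81.7359 payoff=53.4041 vs cont=50.8611 → 53.4041 [stop]  node(6,3) S=114.7400 payoff=20.4000 vs cont=23.1694 → 23.1694 [wait]  node(6,4) S=161.0708 payoff=0.0000 vs cont=4.6392 → 4.6392 [wait]  node(6,5) S=226.1094 payoff=0.0000 vs cont=0.0000 → 0.0000 [wait]  node(6,6) S=317.4100 payoff=0.0000 vs cont=0.0000 → 0.0000 [wait]  ⇒ S*(6)=81.7359
t_5: node(5,0) S=49.1428 payoff=85.9972 vs cont=83.4542 → 85.9972 [stop]  node(5,1) S=68.9862 payoff=66.1538 vs cont=63.6108 → 66.1538 [stop]  node(5,2) S=96.8420 payoff=38.2980 vs cont=37.1516 → 38.2980 [stop]  node(5,3) S=135.9458 payoff=0.0000 vs cont=13.3885 → 13.3885 [wait]  node(5,4) S=190.8392 payoff=0.0000 vs cont=2.2123 → 2.2123 [wait]  node(5,5) S=267.8981 payoff=0.0000 vs cont=0.0000 → 0.0000 [wait]  ⇒ S*(5)=96.8420
t_4: node(4,0) S=58.2252 payoff=76.9148 vs cont=74.3718 → 76.9148 [stop]  node(4,1) S=81.7359 payoff=53.4041 vs cont=50.8611 → 53.4041 [stop]  node(4,2) S=114.7400 payoff=20.4000 vs cont=25.0152 → 25.0152 [wait]  node(4,3) S=161.0708 payoff=0.0000 vs cont=7.5003 → 7.5003 [wait]  node(4,4) S=226.1094 payoff=0.0000 vs cont=1.0550 → 1.0550 [wait]  ⇒ S*(4)=81.7359
t_3: node(3,0) S=68.9862 payoff=66.1538 vs cont=63.6108 → 66.1538 [stop]  node(3,1) S=96.8420 payoff=38.2980 vs cont=38.0824 → 38.2980 [stop]  node(3,2) S=135.9458 payoff=0.0000 vs cont=15.7116 → 15.7116 [wait]  node(3,3) S=190.8392 payoff=0.0000 vs cont=4.1087 → 4.1087 [wait]  ⇒ S*(3)=96.8420
t_2: node(2,0) S=81.7359 payoff=53.4041 vs cont=50.8611 → 53.4041 [stop]  node(2,1) S=114.7400 payoff=20.4000 vs cont=26.1868 → 26.1868 [wait]  node(2,2) S=161.0708 payoff=0.0000 vs cont=9.5645 → 9.5645 [wait]  ⇒ S*(2)=81.7359
t_1: node(1,0) S=96.8420 payoff=38.2980 vs cont=38.6733 → 38.6733 [wait]  node(1,1) S=135.9458 payoff=0.0000 vs cont=17.3113 → 17.3113 [wait]  ⇒ S*(1)=-
t_0: node(0,0) S=114.7400 payoff=20.4000 vs cont=27.1725 → 27.1725 [wait]  ⇒ S*(0)=-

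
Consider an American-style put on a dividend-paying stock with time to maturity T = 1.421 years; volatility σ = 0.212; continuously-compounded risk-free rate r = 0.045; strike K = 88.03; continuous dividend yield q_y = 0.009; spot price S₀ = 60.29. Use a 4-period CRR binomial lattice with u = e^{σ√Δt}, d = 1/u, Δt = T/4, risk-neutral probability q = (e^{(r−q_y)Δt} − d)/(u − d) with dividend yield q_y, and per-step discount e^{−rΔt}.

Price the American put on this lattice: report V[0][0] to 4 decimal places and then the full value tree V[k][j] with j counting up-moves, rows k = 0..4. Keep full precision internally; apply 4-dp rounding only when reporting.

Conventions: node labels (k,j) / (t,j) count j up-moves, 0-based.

Δt=0.35525  u=1.13469  d=0.88130  q=0.51925  discount=0.98414
step 4 (expiry): payoffs max(K−S,0) = 51.6604 41.2035 27.7400 10.4056 0.0000
k=3: (k=3,j=0): S=41.2682, K−S=46.7618, hold=45.4975 ⇒ V=46.7618 exercise | (k=3,j=1): S=53.1335, K−S=34.8965, hold=33.6700 ⇒ V=34.8965 exercise | (k=3,j=2): S=68.4104, K−S=19.6196, hold=18.4419 ⇒ V=19.6196 exercise | (k=3,j=3): S=88.0796, K−S=0.0000, hold=4.9232 ⇒ V=4.9232 continue
k=2: (k=2,j=0): S=46.8265, K−S=41.2035, hold=39.9569 ⇒ V=41.2035 exercise | (k=2,j=1): S=60.2900, K−S=27.7400, hold=26.5364 ⇒ V=27.7400 exercise | (k=2,j=2): S=77.6244, K−S=10.4056, hold=11.7984 ⇒ V=11.7984 continue
k=1: (k=1,j=0): S=53.1335, K−S=34.8965, hold=33.6700 ⇒ V=34.8965 exercise | (k=1,j=1): S=68.4104, K−S=19.6196, hold=19.1537 ⇒ V=19.6196 exercise
k=0: (k=0,j=0): S=60.2900, K−S=27.7400, hold=26.5364 ⇒ V=27.7400 exercise

price = 27.7400
tree:
27.7400
34.8965 19.6196
41.2035 27.7400 11.7984
46.7618 34.8965 19.6196 4.9232
51.6604 41.2035 27.7400 10.4056 0.0000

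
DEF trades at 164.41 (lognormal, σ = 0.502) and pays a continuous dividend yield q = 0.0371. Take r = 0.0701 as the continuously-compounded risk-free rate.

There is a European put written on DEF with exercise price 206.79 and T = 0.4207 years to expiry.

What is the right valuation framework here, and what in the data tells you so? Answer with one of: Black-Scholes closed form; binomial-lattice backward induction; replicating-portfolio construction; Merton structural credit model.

Key observation: a European-exercise option on DEF struck at 206.79 — a GBM underlying with constant parameters — admits an analytic price: the data contain no early exercise, no discrete tree, no debt structure.

framework: Black-Scholes closed form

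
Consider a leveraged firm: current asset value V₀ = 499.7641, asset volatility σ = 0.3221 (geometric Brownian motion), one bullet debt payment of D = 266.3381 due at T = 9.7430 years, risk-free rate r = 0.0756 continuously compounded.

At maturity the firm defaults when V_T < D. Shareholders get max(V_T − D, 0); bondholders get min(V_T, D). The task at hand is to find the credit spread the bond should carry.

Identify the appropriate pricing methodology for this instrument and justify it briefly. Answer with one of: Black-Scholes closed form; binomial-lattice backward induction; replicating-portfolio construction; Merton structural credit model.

framework: Merton structural credit model

Key observation: the question is about default risk generated by asset-value dynamics against a debt face of 266.3381 — the structural framework prices exactly that.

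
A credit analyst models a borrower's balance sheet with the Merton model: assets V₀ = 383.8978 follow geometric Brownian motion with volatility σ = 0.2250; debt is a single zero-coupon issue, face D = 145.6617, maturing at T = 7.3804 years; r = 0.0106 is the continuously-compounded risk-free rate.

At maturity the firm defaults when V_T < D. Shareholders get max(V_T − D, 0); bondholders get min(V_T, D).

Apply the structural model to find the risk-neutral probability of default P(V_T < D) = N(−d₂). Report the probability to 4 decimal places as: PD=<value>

PD=0.0796

With assets at 383.8978 and a single debt payment of 145.6617 at 7.3804 years:
d₁ = [ln(V₀/D) + (r + σ²/2)T] / (σ√T)
   = [ln(383.8978/145.6617) + (0.0106 + 0.5·0.2250²)·7.3804] / (0.2250·√7.3804)
   = [0.969090 + 0.265049] / 0.611255 = 2.019023
d₂ = d₁ − σ√T = 2.019023 − 0.611255 = 1.407768
risk-neutral PD = N(−d₂) = N(-1.407768) = 0.079600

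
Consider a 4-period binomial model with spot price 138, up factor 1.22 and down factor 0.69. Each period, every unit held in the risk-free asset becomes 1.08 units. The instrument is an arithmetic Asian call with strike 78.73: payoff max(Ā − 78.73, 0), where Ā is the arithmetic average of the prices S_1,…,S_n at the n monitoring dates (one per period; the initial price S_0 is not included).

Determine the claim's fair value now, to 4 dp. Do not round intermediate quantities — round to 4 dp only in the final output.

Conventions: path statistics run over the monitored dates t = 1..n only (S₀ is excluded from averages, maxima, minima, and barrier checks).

price = 65.7893

Under the martingale measure an up-move has probability p* = 0.7358; value the claim as the probability-weighted average of per-path payoffs, discounted 4 periods at R = 1.08.
Enumerate all 2^4 = 16 price paths (U = up ×1.22, D = down ×0.69); each path with k up-moves has probability p*^k·(1−p*)^(4−k).
DDDD: Ā=59.3842, payoff=0.0000, prob=0.004869
UDDD: Ā=104.9981, payoff=26.2681, prob=0.013563
DUDD: Ā=86.7131, payoff=7.9831, prob=0.013563
UUDD: Ā=153.3188, payoff=74.5888, prob=0.037782
DDUD: Ā=74.0964, payoff=0.0000, prob=0.013563
UDUD: Ā=131.0111, payoff=52.2811, prob=0.037782
DUUD: Ā=112.7261, payoff=33.9961, prob=0.037782
UUUD: Ā=199.3128, payoff=120.5828, prob=0.105249
DDDU: Ā=65.3910, payoff=0.0000, prob=0.013563
UDDU: Ā=115.6188, payoff=36.8888, prob=0.037782
DUDU: Ā=97.3338, payoff=18.6038, prob=0.037782
UUDU: Ā=172.0974, payoff=93.3674, prob=0.105249
DDUU: Ā=84.7171, payoff=5.9871, prob=0.037782
UDUU: Ā=149.7897, payoff=71.0597, prob=0.105249
DUUU: Ā=131.5047, payoff=52.7747, prob=0.105249
UUUU: Ā=232.5156, payoff=153.7856, prob=0.293194
Price = Σ prob·payoff / R^4 = 89.505678 / 1.360489 = 65.7893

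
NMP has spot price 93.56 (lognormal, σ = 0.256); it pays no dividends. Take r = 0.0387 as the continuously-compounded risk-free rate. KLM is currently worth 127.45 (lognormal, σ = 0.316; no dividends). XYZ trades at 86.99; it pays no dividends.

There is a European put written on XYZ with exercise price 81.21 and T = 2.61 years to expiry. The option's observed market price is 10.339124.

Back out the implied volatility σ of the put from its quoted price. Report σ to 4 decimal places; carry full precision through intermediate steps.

At σ = 0.3183 the Black–Scholes value reproduces the quote:
σ√T = 0.3183·√2.61 = 0.514229
d₁ = (ln(S/K) + (r+σ²/2)T) / (σ√T) = (ln(86.99/81.21) + (0.0387+0.3183²/2)·2.61) / 0.514229 = (0.068755 + 0.233223) / 0.514229 = 0.587243
d₂ = d₁ − σ√T = 0.587243 − 0.514229 = 0.073014
e^{−rT} = 0.903927
N(−d₁) = 0.278520,  N(−d₂) = 0.470898
V = K·e^{−rT}·N(−d₂) − S·N(−d₁) = 34.567596 − 24.228472 = 10.339124 (the observed quote) — the price is monotone increasing in volatility, hence this σ is the only solution

sigma = 0.3183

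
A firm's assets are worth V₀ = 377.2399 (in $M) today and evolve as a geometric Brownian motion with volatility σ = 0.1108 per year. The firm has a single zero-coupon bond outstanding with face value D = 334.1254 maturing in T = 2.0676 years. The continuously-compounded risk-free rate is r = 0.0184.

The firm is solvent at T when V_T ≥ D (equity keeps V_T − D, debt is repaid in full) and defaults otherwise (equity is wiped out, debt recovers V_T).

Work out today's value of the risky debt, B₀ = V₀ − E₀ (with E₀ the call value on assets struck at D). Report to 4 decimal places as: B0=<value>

B0=317.0431

Apply the equity-as-call identities (strike 334.1254, horizon 2.0676 years):
d₁ = [ln(V₀/D) + (r + σ²/2)T] / (σ√T)
   = [ln(377.2399/334.1254) + (0.0184 + 0.5·0.1108²)·2.0676] / (0.1108·√2.0676)
   = [0.121365 + 0.050735] / 0.159321 = 1.080212
d₂ = d₁ − σ√T = 1.080212 − 0.159321 = 0.920891
N(d₁) = 0.859976,  N(d₂) = 0.821446,  e^(−rT) = 0.962671
E₀ = V₀·N(d₁) − D·e^(−rT)·N(d₂)
   = 377.2399·0.859976 − 334.1254·0.962671·0.821446 = 60.196833
B₀ = V₀ − E₀ = 377.2399 − 60.196833 = 317.043067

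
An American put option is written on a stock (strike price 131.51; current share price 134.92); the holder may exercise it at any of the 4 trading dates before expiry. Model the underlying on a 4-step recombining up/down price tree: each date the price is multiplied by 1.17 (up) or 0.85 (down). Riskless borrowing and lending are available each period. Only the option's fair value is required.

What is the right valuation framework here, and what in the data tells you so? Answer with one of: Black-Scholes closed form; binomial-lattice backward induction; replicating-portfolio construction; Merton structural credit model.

framework: binomial-lattice backward induction

Key observation: the put (strike 131.51 on spot 134.92) is American-style on a 4-step discrete price model, so the early-exercise decision at every node requires stepwise backward valuation — a closed form cannot price the exercise right.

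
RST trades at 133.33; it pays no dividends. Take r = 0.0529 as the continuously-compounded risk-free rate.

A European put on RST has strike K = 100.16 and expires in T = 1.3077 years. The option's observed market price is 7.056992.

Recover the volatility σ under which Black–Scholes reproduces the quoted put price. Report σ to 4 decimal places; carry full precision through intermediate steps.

sigma = 0.4204

At σ = 0.4204 the Black–Scholes value reproduces the quote:
σ√T = 0.4204·√1.3077 = 0.480747
d₁ = (ln(S/K) + (r+σ²/2)T) / (σ√T) = (ln(133.33/100.16) + (0.0529+0.4204²/2)·1.3077) / 0.480747 = (0.286058 + 0.184736) / 0.480747 = 0.979298
d₂ = d₁ − σ√T = 0.979298 − 0.480747 = 0.498550
e^{−rT} = 0.933161
N(−d₁) = 0.163716,  N(−d₂) = 0.309048
V = K·e^{−rT}·N(−d₂) − S·N(−d₁) = 28.885308 − 21.828316 = 7.056992 (matching the quote); vega is positive throughout, so no other σ reproduces this price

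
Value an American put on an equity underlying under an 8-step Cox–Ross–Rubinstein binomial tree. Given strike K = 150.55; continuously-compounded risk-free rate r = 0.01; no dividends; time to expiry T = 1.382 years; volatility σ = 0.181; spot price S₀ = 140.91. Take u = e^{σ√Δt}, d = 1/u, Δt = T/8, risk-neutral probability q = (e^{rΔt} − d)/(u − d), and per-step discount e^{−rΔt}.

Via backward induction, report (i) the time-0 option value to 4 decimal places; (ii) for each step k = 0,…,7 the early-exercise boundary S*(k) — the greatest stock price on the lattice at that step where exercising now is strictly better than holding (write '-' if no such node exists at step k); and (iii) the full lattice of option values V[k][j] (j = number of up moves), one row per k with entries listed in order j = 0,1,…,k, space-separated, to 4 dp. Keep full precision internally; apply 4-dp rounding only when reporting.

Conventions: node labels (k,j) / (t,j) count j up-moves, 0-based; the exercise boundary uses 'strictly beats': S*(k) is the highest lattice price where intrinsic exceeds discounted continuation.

price = 17.0623
boundary = - - - 112.4415 104.2930 112.4415 121.2267 130.6983
tree:
17.0623
23.0371 10.9699
30.1416 15.8025 6.0322
38.1085 22.0439 9.4311 2.5535
46.2570 29.6165 14.3237 4.4262 0.6342
53.8151 38.1085 20.9763 7.5237 1.2522 0.0000
60.8254 46.2570 29.3233 12.4549 2.4725 0.0000 0.0000
67.3277 53.8151 38.1085 19.8517 4.8821 0.0000 0.0000 0.0000
73.3587 60.8254 46.2570 29.3233 9.6400 0.0000 0.0000 0.0000 0.0000

params: Δt=0.17275 u=1.07813 d=0.92753 q=0.49268 e^(-rΔt)=0.99827
t_8 payoffs: 73.3587 60.8254 46.2570 29.3233 9.6400 0.0000 0.0000 0.0000 0.0000
t_7: node(7,0) S=83.2223 payoff=67.3277 vs cont=67.0678 → 67.3277 [stop]  node(7,1) S=96.7349 payoff=53.8151 vs cont=53.5552 → 53.8151 [stop]  node(7,2) S=112.4415 payoff=38.1085 vs cont=37.8486 → 38.1085 [stop]  node(7,3) S=130.6983 payoff=19.8517 vs cont=19.5918 → 19.8517 [stop]  node(7,4) S=151.9195 payoff=0.0000 vs cont=4.8821 → 4.8821 [wait]  node(7,5) S=176.5863 payoff=0.0000 vs cont=0.0000 → 0.0000 [wait]  node(7,6) S=205.2581 payoff=0.0000 vs cont=0.0000 → 0.0000 [wait]  node(7,7) S=238.5854 payoff=0.0000 vs cont=0.0000 → 0.0000 [wait]  ⇒ S*(7)=130.6983
t_6: node(6,0) S=89.7246 payoff=60.8254 vs cont=60.5655 → 60.8254 [stop]  node(6,1) S=104.2930 payoff=46.2570 vs cont=45.9972 → 46.2570 [stop]  node(6,2) S=121.2267 payoff=29.3233 vs cont=29.0634 → 29.3233 [stop]  node(6,3) S=140.9100 payoff=9.6400 vs cont=12.4549 → 12.4549 [wait]  node(6,4) S=163.7892 payoff=0.0000 vs cont=2.4725 → 2.4725 [wait]  node(6,5) S=190.3832 payoff=0.0000 vs cont=0.0000 → 0.0000 [wait]  node(6,6) S=221.2953 payoff=0.0000 vs cont=0.0000 → 0.0000 [wait]  ⇒ S*(6)=121.2267
t_5: node(5,0) S=96.7349 payoff=53.8151 vs cont=53.5552 → 53.8151 [stop]  node(5,1) S=112.4415 payoff=38.1085 vs cont=37.8486 → 38.1085 [stop]  node(5,2) S=130.6983 payoff=19.8517 vs cont=20.9763 → 20.9763 [wait]  node(5,3) S=151.9195 payoff=0.0000 vs cont=7.5237 → 7.5237 [wait]  node(5,4) S=176.5863 payoff=0.0000 vs cont=1.2522 → 1.2522 [wait]  node(5,5) S=205.2581 payoff=0.0000 vs cont=0.0000 → 0.0000 [wait]  ⇒ S*(5)=112.4415
t_4: node(4,0) S=104.2930 payoff=46.2570 vs cont=45.9972 → 46.2570 [stop]  node(4,1) S=121.2267 payoff=29.3233 vs cont=29.6165 → 29.6165 [wait]  node(4,2) S=140.9100 payoff=9.6400 vs cont=14.3237 → 14.3237 [wait]  node(4,3) S=163.7892 payoff=0.0000 vs cont=4.4262 → 4.4262 [wait]  node(4,4) S=190.3832 payoff=0.0000 vs cont=0.6342 → 0.6342 [wait]  ⇒ S*(4)=104.2930
t_3: node(3,0) S=112.4415 payoff=38.1085 vs cont=37.9929 → 38.1085 [stop]  node(3,1) S=130.6983 payoff=19.8517 vs cont=22.0439 → 22.0439 [wait]  node(3,2) S=151.9195 payoff=0.0000 vs cont=9.4311 → 9.4311 [wait]  node(3,3) S=176.5863 payoff=0.0000 vs cont=2.5535 → 2.5535 [wait]  ⇒ S*(3)=112.4415
t_2: node(2,0) S=121.2267 payoff=29.3233 vs cont=30.1416 → 30.1416 [wait]  node(2,1) S=140.9100 payoff=9.6400 vs cont=15.8025 → 15.8025 [wait]  node(2,2) S=163.7892 payoff=0.0000 vs cont=6.0322 → 6.0322 [wait]  ⇒ S*(2)=-
t_1: node(1,0) S=130.6983 payoff=19.8517 vs cont=23.0371 → 23.0371 [wait]  node(1,1) S=151.9195 payoff=0.0000 vs cont=10.9699 → 10.9699 [wait]  ⇒ S*(1)=-
t_0: node(0,0) S=140.9100 payoff=9.6400 vs cont=17.0623 → 17.0623 [wait]  ⇒ S*(0)=-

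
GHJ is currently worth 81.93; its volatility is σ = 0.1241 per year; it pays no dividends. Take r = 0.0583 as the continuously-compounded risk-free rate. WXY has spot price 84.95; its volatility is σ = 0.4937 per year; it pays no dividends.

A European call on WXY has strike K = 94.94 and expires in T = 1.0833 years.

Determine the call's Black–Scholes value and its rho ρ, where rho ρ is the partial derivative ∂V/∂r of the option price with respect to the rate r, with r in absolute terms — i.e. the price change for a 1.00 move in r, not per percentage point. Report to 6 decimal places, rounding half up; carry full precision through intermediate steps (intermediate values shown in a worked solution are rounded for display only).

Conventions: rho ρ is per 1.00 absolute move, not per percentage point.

σ√T = 0.4937·√1.0833 = 0.513851
d₁ = (ln(S/K) + (r+σ²/2)T) / (σ√T) = (ln(84.95/94.94) + (0.0583+0.4937²/2)·1.0833) / 0.513851 = (-0.111182 + 0.195178) / 0.513851 = 0.163463
d₂ = d₁ − σ√T = 0.163463 − 0.513851 = -0.350388
e^{−rT} = 0.938797
N(d₁) = 0.564923,  N(d₂) = 0.363024
Call price V = S·N(d₁) − K·e^{−rT}·N(d₂) = 47.990216 − 32.356065 = 15.634151
ρ = K·T·e^{−rT}·N(d₂) = 35.051325

price = 15.634151
ρ = 35.051325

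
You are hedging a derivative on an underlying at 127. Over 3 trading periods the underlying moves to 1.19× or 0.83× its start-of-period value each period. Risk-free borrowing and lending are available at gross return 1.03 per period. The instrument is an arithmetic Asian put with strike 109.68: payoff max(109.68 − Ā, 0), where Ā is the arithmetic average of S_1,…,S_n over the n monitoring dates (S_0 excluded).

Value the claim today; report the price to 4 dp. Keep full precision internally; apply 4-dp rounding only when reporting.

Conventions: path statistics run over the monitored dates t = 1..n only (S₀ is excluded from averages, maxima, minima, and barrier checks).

price = 2.7733

Risk-neutral up-probability p* = (R−d)/(u−d) = (1.03−0.83)/(1.19−0.83) = 0.5556; the claim prices as the p*-weighted sum of path payoffs discounted by R^3.
Enumerate all 2^3 = 8 price paths (U = up ×1.19, D = down ×0.83); each path with k up-moves has probability p*^k·(1−p*)^(3−k).
DDD: Ā=88.5057, payoff=21.1743, prob=0.087791
UDD: Ā=126.8938, payoff=0.0000, prob=0.109739
DUD: Ā=111.6538, payoff=0.0000, prob=0.109739
UUD: Ā=160.0819, payoff=0.0000, prob=0.137174
DDU: Ā=99.0046, payoff=10.6754, prob=0.109739
UDU: Ā=141.9463, payoff=0.0000, prob=0.137174
DUU: Ā=126.7063, payoff=0.0000, prob=0.137174
UUU: Ā=181.6633, payoff=0.0000, prob=0.171468
Price = Σ prob·payoff / R^3 = 3.030432 / 1.092727 = 2.7733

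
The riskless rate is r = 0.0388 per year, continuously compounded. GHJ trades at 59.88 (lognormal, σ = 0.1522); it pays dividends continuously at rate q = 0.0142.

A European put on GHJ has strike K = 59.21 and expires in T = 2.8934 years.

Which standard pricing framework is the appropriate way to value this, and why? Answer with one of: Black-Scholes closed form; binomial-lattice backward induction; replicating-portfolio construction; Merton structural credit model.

framework: Black-Scholes closed form

Key observation: a European claim on GHJ (strike 59.21) — a lognormal (GBM) underlying with constant rate and volatility — has an exact closed-form value; no lattice or capital structure is involved.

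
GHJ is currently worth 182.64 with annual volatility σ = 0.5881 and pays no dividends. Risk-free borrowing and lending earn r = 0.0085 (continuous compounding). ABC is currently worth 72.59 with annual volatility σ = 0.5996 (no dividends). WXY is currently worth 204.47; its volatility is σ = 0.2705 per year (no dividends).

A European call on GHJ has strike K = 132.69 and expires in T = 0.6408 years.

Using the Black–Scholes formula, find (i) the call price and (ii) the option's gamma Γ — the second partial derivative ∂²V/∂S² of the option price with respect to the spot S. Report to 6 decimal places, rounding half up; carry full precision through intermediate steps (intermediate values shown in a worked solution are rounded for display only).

σ√T = 0.5881·√0.6408 = 0.470774
d₁ = (ln(S/K) + (r+σ²/2)T) / (σ√T) = (ln(182.64/132.69) + (0.0085+0.5881²/2)·0.6408) / 0.470774 = (0.319501 + 0.116261) / 0.470774 = 0.925630
d₂ = d₁ − σ√T = 0.925630 − 0.470774 = 0.454856
e^{−rT} = 0.994568
N(d₁) = 0.822681,  N(d₂) = 0.675393
Call price V = S·N(d₁) − K·e^{−rT}·N(d₂) = 150.254409 − 89.131150 = 61.123259
φ(d₁) = (1/√(2π))·e^{−d₁²/2} = 0.259932
Γ = φ(d₁) / (S·σ·√T) = 0.003023

price = 61.123259
Γ = 0.003023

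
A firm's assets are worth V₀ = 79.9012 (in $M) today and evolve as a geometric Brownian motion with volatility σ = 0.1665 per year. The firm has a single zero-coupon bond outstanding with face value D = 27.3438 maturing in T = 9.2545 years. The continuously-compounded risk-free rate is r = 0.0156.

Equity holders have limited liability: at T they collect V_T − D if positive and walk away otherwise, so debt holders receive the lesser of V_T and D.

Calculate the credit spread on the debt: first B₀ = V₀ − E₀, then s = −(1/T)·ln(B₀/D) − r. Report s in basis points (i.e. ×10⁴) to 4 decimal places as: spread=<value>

spread=2.6512

Apply the equity-as-call identities (strike 27.3438, horizon 9.2545 years):
d₁ = [ln(V₀/D) + (r + σ²/2)T] / (σ√T)
   = [ln(79.9012/27.3438) + (0.0156 + 0.5·0.1665²)·9.2545] / (0.1665·√9.2545)
   = [1.072301 + 0.272648] / 0.506513 = 2.655309
d₂ = d₁ − σ√T = 2.655309 − 0.506513 = 2.148796
N(d₁) = 0.996038,  N(d₂) = 0.984175,  e^(−rT) = 0.865567
E₀ = V₀·N(d₁) − D·e^(−rT)·N(d₂)
   = 79.9012·0.996038 − 27.3438·0.865567·0.984175 = 56.291302
B₀ = V₀ − E₀ = 79.9012 − 56.291302 = 23.609898
spread = −(1/T)·ln(B₀/D) − r = −(1/9.2545)·ln(23.609898/27.3438) − 0.0156 = 0.00026512
in basis points: 0.00026512 × 10⁴ = 2.6512 bp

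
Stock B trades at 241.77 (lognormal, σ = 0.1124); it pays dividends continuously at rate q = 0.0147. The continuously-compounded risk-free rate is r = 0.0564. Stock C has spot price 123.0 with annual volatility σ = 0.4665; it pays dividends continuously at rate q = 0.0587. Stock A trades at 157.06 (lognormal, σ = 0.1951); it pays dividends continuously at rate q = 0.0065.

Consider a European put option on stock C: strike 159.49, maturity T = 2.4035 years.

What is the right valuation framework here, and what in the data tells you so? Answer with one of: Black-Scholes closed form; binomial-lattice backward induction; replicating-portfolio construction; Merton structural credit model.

framework: Black-Scholes closed form

Key observation: a European-exercise option on stock C struck at 159.49 — a GBM underlying with constant parameters — admits an analytic price: the data contain no early exercise, no discrete tree, no debt structure.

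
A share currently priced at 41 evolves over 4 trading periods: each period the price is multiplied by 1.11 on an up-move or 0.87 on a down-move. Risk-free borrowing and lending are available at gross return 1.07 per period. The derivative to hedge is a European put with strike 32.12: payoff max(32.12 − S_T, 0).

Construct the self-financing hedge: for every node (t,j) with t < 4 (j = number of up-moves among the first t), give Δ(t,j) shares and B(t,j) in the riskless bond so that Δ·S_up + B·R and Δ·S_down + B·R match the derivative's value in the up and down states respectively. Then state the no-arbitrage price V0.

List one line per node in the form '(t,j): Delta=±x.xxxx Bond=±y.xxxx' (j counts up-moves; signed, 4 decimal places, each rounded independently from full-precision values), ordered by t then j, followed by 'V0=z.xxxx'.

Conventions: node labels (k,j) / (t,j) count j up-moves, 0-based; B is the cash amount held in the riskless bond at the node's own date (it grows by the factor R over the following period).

The replicating-portfolio and risk-neutral prices coincide; use p* = (1.07−0.87)/(1.11−0.87) = 0.8333 for the latter.
At maturity the claim pays: V(4,0)=8.6312, V(4,1)=2.1515, V(4,2)=0.0000, V(4,3)=0.0000, V(4,4)=0.0000
  t=3,j=0: stock 26.9986 → up 29.9685 (V=2.1515), down 23.4888 (V=8.6312). Price 3.0201; hedge Δ=-1.0000, bond B=30.0187.
  t=3,j=1: stock 34.4465 → up 38.2356 (V=0.0000), down 29.9685 (V=2.1515). Price 0.3351; hedge Δ=-0.2602, bond B=9.2998.
  t=3,j=2: stock 43.9490 → up 48.7834 (V=0.0000), down 38.2356 (V=0.0000). Price 0.0000; hedge Δ=0.0000, bond B=0.0000.
  t=3,j=3: stock 56.0729 → up 62.2409 (V=0.0000), down 48.7834 (V=0.0000). Price 0.0000; hedge Δ=0.0000, bond B=0.0000.
  t=2,j=0: stock 31.0329 → up 34.4465 (V=0.3351), down 26.9986 (V=3.0201). Price 0.7314; hedge Δ=-0.3605, bond B=11.9187.
  t=2,j=1: stock 39.5937 → up 43.9490 (V=0.0000), down 34.4465 (V=0.3351). Price 0.0522; hedge Δ=-0.0353, bond B=1.4486.
  t=2,j=2: stock 50.5161 → up 56.0729 (V=0.0000), down 43.9490 (V=0.0000). Price 0.0000; hedge Δ=0.0000, bond B=0.0000.
  t=1,j=0: stock 35.6700 → up 39.5937 (V=0.0522), down 31.0329 (V=0.7314). Price 0.1546; hedge Δ=-0.0793, bond B=2.9847.
  t=1,j=1: stock 45.5100 → up 50.5161 (V=0.0000), down 39.5937 (V=0.0522). Price 0.0081; hedge Δ=-0.0048, bond B=0.2256.
  t=0,j=0: stock 41.0000 → up 45.5100 (V=0.0081), down 35.6700 (V=0.1546). Price 0.0304; hedge Δ=-0.0149, bond B=0.6406.
Verification: the root portfolio costs Δ(0,0)·S0 + B(0,0) = 0.0304, matching V0.

(0,0): Delta=-0.0149 Bond=0.6406
(1,0): Delta=-0.0793 Bond=2.9847
(1,1): Delta=-0.0048 Bond=0.2256
(2,0): Delta=-0.3605 Bond=11.9187
(2,1): Delta=-0.0353 Bond=1.4486
(2,2): Delta=0.0000 Bond=0.0000
(3,0): Delta=-1.0000 Bond=30.0187
(3,1): Delta=-0.2602 Bond=9.2998
(3,2): Delta=0.0000 Bond=0.0000
(3,3): Delta=0.0000 Bond=0.0000
V0=0.0304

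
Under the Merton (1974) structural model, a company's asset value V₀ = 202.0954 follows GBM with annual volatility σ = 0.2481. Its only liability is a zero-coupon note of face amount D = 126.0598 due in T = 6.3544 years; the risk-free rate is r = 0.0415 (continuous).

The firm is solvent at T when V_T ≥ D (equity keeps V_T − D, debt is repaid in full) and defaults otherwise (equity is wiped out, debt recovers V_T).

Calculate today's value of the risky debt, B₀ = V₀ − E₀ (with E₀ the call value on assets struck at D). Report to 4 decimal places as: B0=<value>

B0=91.8530

Apply the equity-as-call identities (strike 126.0598, horizon 6.3544 years):
d₁ = [ln(V₀/D) + (r + σ²/2)T] / (σ√T)
   = [ln(202.0954/126.0598) + (0.0415 + 0.5·0.2481²)·6.3544] / (0.2481·√6.3544)
   = [0.471983 + 0.459276] / 0.625409 = 1.489041
d₂ = d₁ − σ√T = 1.489041 − 0.625409 = 0.863632
N(d₁) = 0.931762,  N(d₂) = 0.806105,  e^(−rT) = 0.768198
E₀ = V₀·N(d₁) − D·e^(−rT)·N(d₂)
   = 202.0954·0.931762 − 126.0598·0.768198·0.806105 = 110.242433
B₀ = V₀ − E₀ = 202.0954 − 110.242433 = 91.852967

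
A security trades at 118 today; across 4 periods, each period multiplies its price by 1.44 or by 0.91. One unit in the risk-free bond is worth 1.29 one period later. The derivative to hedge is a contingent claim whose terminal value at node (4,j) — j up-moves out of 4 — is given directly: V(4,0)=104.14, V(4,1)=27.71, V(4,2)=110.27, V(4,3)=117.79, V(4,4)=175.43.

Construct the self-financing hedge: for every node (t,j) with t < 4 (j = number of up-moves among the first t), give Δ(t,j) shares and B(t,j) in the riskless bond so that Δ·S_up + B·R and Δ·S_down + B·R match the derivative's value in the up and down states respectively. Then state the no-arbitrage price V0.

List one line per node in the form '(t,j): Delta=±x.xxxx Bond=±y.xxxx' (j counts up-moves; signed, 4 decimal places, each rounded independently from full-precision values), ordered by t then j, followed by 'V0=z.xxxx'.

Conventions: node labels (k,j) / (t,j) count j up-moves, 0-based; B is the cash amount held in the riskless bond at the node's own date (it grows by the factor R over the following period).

Under the risk-neutral measure, an up-move has probability p* = (R−d)/(u−d) = 0.7170 and values discount at R = 1.29.
Payoffs at expiry: V(4,0)=104.1400, V(4,1)=27.7100, V(4,2)=110.2700, V(4,3)=117.7900, V(4,4)=175.4300
Node (3,0) S=88.9214: V=(p*·27.7100+(1−p*)·104.1400)/1.29=38.2489; Δ=(27.7100−104.1400)/(128.0468−80.9185)=-1.6217; B=V−Δ·S=182.4565
Node (3,1) S=140.7108: V=(p*·110.2700+(1−p*)·27.7100)/1.29=67.3674; Δ=(110.2700−27.7100)/(202.6235−128.0468)=1.1070; B=V−Δ·S=-88.4062
Node (3,2) S=222.6632: V=(p*·117.7900+(1−p*)·110.2700)/1.29=89.6602; Δ=(117.7900−110.2700)/(320.6350−202.6235)=0.0637; B=V−Δ·S=75.4716
Node (3,3) S=352.3461: V=(p*·175.4300+(1−p*)·117.7900)/1.29=123.3464; Δ=(175.4300−117.7900)/(507.3784−320.6350)=0.3087; B=V−Δ·S=14.5916
Node (2,0) S=97.7158: V=(p*·67.3674+(1−p*)·38.2489)/1.29=45.8344; Δ=(67.3674−38.2489)/(140.7108−88.9214)=0.5622; B=V−Δ·S=-9.1061
Node (2,1) S=154.6272: V=(p*·89.6602+(1−p*)·67.3674)/1.29=64.6131; Δ=(89.6602−67.3674)/(222.6632−140.7108)=0.2720; B=V−Δ·S=22.5512
Node (2,2) S=244.6848: V=(p*·123.3464+(1−p*)·89.6602)/1.29=88.2268; Δ=(123.3464−89.6602)/(352.3461−222.6632)=0.2598; B=V−Δ·S=24.6681
Node (1,0) S=107.3800: V=(p*·64.6131+(1−p*)·45.8344)/1.29=45.9677; Δ=(64.6131−45.8344)/(154.6272−97.7158)=0.3300; B=V−Δ·S=10.5361
Node (1,1) S=169.9200: V=(p*·88.2268+(1−p*)·64.6131)/1.29=63.2121; Δ=(88.2268−64.6131)/(244.6848−154.6272)=0.2622; B=V−Δ·S=18.6581
Node (0,0) S=118.0000: V=(p*·63.2121+(1−p*)·45.9677)/1.29=45.2183; Δ=(63.2121−45.9677)/(169.9200−107.3800)=0.2757; B=V−Δ·S=12.6817
As a check, the time-0 holding Δ(0,0)·S0 + B(0,0) comes to 45.2183 — exactly V0.

(0,0): Delta=0.2757 Bond=12.6817
(1,0): Delta=0.3300 Bond=10.5361
(1,1): Delta=0.2622 Bond=18.6581
(2,0): Delta=0.5622 Bond=-9.1061
(2,1): Delta=0.2720 Bond=22.5512
(2,2): Delta=0.2598 Bond=24.6681
(3,0): Delta=-1.6217 Bond=182.4565
(3,1): Delta=1.1070 Bond=-88.4062
(3,2): Delta=0.0637 Bond=75.4716
(3,3): Delta=0.3087 Bond=14.5916
V0=45.2183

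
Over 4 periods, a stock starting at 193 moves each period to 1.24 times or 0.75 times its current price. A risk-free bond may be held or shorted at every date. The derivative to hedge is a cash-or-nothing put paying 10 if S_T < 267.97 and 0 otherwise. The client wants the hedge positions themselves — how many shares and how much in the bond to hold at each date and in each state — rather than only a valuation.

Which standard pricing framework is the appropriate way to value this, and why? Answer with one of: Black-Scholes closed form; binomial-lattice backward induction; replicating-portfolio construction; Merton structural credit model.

Key observation: the deliverable is the dynamic trading strategy on the 4-step tree (spot 193, moves 1.24 and 0.75), so the valuation must go through the node-by-node replicating-portfolio solve.

framework: replicating-portfolio construction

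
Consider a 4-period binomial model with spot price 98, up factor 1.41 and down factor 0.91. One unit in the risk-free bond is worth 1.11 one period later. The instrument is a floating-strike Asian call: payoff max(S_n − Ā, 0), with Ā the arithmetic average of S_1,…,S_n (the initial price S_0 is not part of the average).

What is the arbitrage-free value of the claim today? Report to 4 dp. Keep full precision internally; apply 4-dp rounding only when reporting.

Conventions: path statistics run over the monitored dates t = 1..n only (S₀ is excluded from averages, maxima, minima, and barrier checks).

price = 15.9670

Risk-neutral up-probability p* = (R−d)/(u−d) = (1.11−0.91)/(1.41−0.91) = 0.4000; the claim prices as the p*-weighted sum of path payoffs discounted by R^4.
Enumerate all 2^4 = 16 price paths (U = up ×1.41, D = down ×0.91); each path with k up-moves has probability p*^k·(1−p*)^(4−k).
DDDD: Ā=77.8468, payoff=0.0000, prob=0.129600
UDDD: Ā=120.6198, payoff=0.0000, prob=0.086400
DUDD: Ā=108.3698, payoff=0.0000, prob=0.086400
UUDD: Ā=167.9136, payoff=0.0000, prob=0.057600
DDUD: Ā=97.2223, payoff=6.9062, prob=0.086400
UDUD: Ā=150.6411, payoff=10.7008, prob=0.057600
DUUD: Ā=138.3911, payoff=22.9508, prob=0.057600
UUUD: Ā=214.4302, payoff=35.5611, prob=0.038400
DDDU: Ā=87.0780, payoff=17.0504, prob=0.086400
UDDU: Ā=134.9231, payoff=26.4187, prob=0.057600
DUDU: Ā=122.6731, payoff=38.6687, prob=0.057600
UUDU: Ā=190.0760, payoff=59.9153, prob=0.038400
DDUU: Ā=111.5256, payoff=49.8162, prob=0.057600
UDUU: Ā=172.8035, payoff=77.1878, prob=0.038400
DUUU: Ā=160.5535, payoff=89.4378, prob=0.038400
UUUU: Ā=248.7696, payoff=138.5794, prob=0.025600
Price = Σ prob·payoff / R^4 = 24.238977 / 1.518070 = 15.9670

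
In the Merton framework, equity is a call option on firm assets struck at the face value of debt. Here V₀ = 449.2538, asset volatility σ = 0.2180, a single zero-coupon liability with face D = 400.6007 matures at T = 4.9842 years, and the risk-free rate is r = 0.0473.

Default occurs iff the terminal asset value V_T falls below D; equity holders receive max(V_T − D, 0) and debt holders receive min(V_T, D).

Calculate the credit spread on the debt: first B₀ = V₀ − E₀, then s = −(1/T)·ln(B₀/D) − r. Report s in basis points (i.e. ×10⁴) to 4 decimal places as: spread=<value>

spread=164.5803

With assets at 449.2538 and a single debt payment of 400.6007 at 4.9842 years:
d₁ = [ln(V₀/D) + (r + σ²/2)T] / (σ√T)
   = [ln(449.2538/400.6007) + (0.0473 + 0.5·0.2180²)·4.9842] / (0.2180·√4.9842)
   = [0.114623 + 0.354187] / 0.486692 = 0.963258
d₂ = d₁ − σ√T = 0.963258 − 0.486692 = 0.476566
N(d₁) = 0.832291,  N(d₂) = 0.683164,  e^(−rT) = 0.789976
E₀ = V₀·N(d₁) − D·e^(−rT)·N(d₂)
   = 449.2538·0.832291 − 400.6007·0.789976·0.683164 = 157.712290
B₀ = V₀ − E₀ = 449.2538 − 157.712290 = 291.541510
spread = −(1/T)·ln(B₀/D) − r = −(1/4.9842)·ln(291.541510/400.6007) − 0.0473 = 0.01645803
in basis points: 0.01645803 × 10⁴ = 164.5803 bp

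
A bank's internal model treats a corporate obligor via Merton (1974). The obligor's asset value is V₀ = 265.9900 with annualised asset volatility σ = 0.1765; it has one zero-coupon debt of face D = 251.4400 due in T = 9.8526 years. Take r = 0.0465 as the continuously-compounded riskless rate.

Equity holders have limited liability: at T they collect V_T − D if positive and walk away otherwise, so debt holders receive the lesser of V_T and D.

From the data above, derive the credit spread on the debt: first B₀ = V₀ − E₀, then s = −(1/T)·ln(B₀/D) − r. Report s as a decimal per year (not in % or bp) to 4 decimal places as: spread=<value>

spread=0.0070

Apply the equity-as-call identities (strike 251.4400, horizon 9.8526 years):
d₁ = [ln(V₀/D) + (r + σ²/2)T] / (σ√T)
   = [ln(265.9900/251.4400) + (0.0465 + 0.5·0.1765²)·9.8526] / (0.1765·√9.8526)
   = [0.056254 + 0.611611] / 0.554013 = 1.205505
d₂ = d₁ − σ√T = 1.205505 − 0.554013 = 0.651491
N(d₁) = 0.885996,  N(d₂) = 0.742635,  e^(−rT) = 0.632455
E₀ = V₀·N(d₁) − D·e^(−rT)·N(d₂)
   = 265.9900·0.885996 − 251.4400·0.632455·0.742635 = 117.568764
B₀ = V₀ − E₀ = 265.9900 − 117.568764 = 148.421236
spread = −(1/T)·ln(B₀/D) − r = −(1/9.8526)·ln(148.421236/251.4400) − 0.0465 = 0.00700364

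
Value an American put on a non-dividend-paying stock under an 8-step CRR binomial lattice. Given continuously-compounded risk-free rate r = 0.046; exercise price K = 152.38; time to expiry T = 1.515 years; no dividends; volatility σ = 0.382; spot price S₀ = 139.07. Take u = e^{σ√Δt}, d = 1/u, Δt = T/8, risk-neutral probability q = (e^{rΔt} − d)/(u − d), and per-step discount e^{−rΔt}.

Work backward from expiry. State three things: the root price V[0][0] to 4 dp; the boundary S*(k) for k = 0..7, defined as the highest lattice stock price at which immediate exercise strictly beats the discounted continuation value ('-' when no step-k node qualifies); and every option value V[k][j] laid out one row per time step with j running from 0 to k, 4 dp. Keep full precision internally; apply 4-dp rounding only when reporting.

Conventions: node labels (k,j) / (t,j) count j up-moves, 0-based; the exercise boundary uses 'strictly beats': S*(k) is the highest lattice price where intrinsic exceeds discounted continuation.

price = 29.8128
boundary = - - - 84.4593 99.7339 84.4593 99.7339 117.7709
tree:
29.8128
40.5008 18.9896
53.3471 27.5762 10.2049
67.9207 38.8184 16.1234 4.0977
80.8559 52.6461 24.8202 7.1698 0.9061
91.8101 67.9207 36.9564 12.3676 1.7739 0.0000
101.0866 80.8559 52.6461 20.9453 3.4728 0.0000 0.0000
108.9424 91.8101 67.9207 34.6091 6.7987 0.0000 0.0000 0.0000
115.5950 101.0866 80.8559 52.6461 13.3100 0.0000 0.0000 0.0000 0.0000

Δt=0.18937, u=1.18085, d=0.84685, q=0.48473, disc=e^(-rΔt)=0.99133
k=8 terminal: V=max(K-S,0) → 115.5950 101.0866 80.8559 52.6461 13.3100 0.0000 0.0000 0.0000 0.0000
k=7: j=0 S=43.4376 intr=108.9424 cont=107.6207 V=108.9424[EX]; j=1 S=60.5699 intr=91.8101 cont=90.4884 V=91.8101[EX]; j=2 S=84.4593 intr=67.9207 cont=66.5990 V=67.9207[EX]; j=3 S=117.7709 intr=34.6091 cont=33.2874 V=34.6091[EX]; j=4 S=164.2210 intr=0.0000 cont=6.7987 V=6.7987[hold]; j=5 S=228.9915 intr=0.0000 cont=0.0000 V=0.0000[hold]; j=6 S=319.3082 intr=0.0000 cont=0.0000 V=0.0000[hold]; j=7 S=445.2466 intr=0.0000 cont=0.0000 V=0.0000[hold]  S*(7)=117.7709
k=6: j=0 S=51.2934 intr=101.0866 cont=99.7649 V=101.0866[EX]; j=1 S=71.5241 intr=80.8559 cont=79.5343 V=80.8559[EX]; j=2 S=99.7339 intr=52.6461 cont=51.3244 V=52.6461[EX]; j=3 S=139.0700 intr=13.3100 cont=20.9453 V=20.9453[hold]; j=4 S=193.9207 intr=0.0000 cont=3.4728 V=3.4728[hold]; j=5 S=270.4050 intr=0.0000 cont=0.0000 V=0.0000[hold]; j=6 S=377.0555 intr=0.0000 cont=0.0000 V=0.0000[hold]  S*(6)=99.7339
k=5: j=0 S=60.5699 intr=91.8101 cont=90.4884 V=91.8101[EX]; j=1 S=84.4593 intr=67.9207 cont=66.5990 V=67.9207[EX]; j=2 S=117.7709 intr=34.6091 cont=36.9564 V=36.9564[hold]; j=3 S=164.2210 intr=0.0000 cont=12.3676 V=12.3676[hold]; j=4 S=228.9915 intr=0.0000 cont=1.7739 V=1.7739[hold]; j=5 S=319.3082 intr=0.0000 cont=0.0000 V=0.0000[hold]  S*(5)=84.4593
k=4: j=0 S=71.5241 intr=80.8559 cont=79.5343 V=80.8559[EX]; j=1 S=99.7339 intr=52.6461 cont=52.4524 V=52.6461[EX]; j=2 S=139.0700 intr=13.3100 cont=24.8202 V=24.8202[hold]; j=3 S=193.9207 intr=0.0000 cont=7.1698 V=7.1698[hold]; j=4 S=270.4050 intr=0.0000 cont=0.9061 V=0.9061[hold]  S*(4)=99.7339
k=3: j=0 S=84.4593 intr=67.9207 cont=66.5990 V=67.9207[EX]; j=1 S=117.7709 intr=34.6091 cont=38.8184 V=38.8184[hold]; j=2 S=164.2210 intr=0.0000 cont=16.1234 V=16.1234[hold]; j=3 S=228.9915 intr=0.0000 cont=4.0977 V=4.0977[hold]  S*(3)=84.4593
k=2: j=0 S=99.7339 intr=52.6461 cont=53.3471 V=53.3471[hold]; j=1 S=139.0700 intr=13.3100 cont=27.5762 V=27.5762[hold]; j=2 S=193.9207 intr=0.0000 cont=10.2049 V=10.2049[hold]  S*(2)=-
k=1: j=0 S=117.7709 intr=34.6091 cont=40.5008 V=40.5008[hold]; j=1 S=164.2210 intr=0.0000 cont=18.9896 V=18.9896[hold]  S*(1)=-
k=0: j=0 S=139.0700 intr=13.3100 cont=29.8128 V=29.8128[hold]  S*(0)=-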